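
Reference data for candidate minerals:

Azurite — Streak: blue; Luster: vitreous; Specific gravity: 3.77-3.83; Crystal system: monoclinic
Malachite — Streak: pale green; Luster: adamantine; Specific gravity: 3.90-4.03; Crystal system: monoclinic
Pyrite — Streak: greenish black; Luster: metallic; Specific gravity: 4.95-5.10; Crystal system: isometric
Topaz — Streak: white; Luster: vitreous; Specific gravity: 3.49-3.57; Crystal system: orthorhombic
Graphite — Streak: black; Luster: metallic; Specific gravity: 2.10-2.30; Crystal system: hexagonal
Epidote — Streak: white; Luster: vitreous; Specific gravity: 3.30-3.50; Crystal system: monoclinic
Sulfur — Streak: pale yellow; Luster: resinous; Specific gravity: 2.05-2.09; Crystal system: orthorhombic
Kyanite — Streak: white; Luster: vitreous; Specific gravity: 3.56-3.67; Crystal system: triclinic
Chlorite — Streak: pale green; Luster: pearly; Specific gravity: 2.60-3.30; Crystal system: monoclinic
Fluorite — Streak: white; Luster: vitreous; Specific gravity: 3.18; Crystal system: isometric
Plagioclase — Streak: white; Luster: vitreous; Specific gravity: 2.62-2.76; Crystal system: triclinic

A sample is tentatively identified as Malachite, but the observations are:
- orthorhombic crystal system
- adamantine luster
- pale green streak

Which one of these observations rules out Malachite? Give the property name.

crystal system

Orthorhombic crystal system: Malachite has monoclinic system — does not match.
Adamantine luster: Malachite has adamantine luster — matches.
Pale green streak: Malachite has pale green streak — matches.
Everything matches except the crystal system.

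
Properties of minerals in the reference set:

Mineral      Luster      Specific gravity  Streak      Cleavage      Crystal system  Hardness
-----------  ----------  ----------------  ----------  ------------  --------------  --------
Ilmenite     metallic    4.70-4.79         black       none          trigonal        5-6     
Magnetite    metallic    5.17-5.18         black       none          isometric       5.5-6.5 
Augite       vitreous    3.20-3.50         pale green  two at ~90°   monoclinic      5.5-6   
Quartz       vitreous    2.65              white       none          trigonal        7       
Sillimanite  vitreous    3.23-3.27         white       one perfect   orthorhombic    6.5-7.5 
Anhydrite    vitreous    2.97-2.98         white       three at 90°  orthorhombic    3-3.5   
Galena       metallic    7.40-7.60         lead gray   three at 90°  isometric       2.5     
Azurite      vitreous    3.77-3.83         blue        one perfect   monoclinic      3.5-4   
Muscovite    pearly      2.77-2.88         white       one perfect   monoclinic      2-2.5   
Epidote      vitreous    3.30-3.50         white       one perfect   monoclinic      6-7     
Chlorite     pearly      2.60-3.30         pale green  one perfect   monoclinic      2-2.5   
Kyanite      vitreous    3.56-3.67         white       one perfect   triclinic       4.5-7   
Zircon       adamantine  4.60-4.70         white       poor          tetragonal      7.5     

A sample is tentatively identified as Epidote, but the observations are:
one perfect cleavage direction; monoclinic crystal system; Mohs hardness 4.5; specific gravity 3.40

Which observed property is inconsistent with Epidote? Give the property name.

One perfect cleavage direction: Epidote has cleavage one perfect — within range.
Monoclinic crystal system: Epidote has monoclinic system — within range.
Mohs hardness 4.5: Epidote has hardness 6-7 — inconsistent.
Specific gravity 3.40: Epidote has SG 3.30-3.50 — within range.
Only the hardness is inconsistent.

hardness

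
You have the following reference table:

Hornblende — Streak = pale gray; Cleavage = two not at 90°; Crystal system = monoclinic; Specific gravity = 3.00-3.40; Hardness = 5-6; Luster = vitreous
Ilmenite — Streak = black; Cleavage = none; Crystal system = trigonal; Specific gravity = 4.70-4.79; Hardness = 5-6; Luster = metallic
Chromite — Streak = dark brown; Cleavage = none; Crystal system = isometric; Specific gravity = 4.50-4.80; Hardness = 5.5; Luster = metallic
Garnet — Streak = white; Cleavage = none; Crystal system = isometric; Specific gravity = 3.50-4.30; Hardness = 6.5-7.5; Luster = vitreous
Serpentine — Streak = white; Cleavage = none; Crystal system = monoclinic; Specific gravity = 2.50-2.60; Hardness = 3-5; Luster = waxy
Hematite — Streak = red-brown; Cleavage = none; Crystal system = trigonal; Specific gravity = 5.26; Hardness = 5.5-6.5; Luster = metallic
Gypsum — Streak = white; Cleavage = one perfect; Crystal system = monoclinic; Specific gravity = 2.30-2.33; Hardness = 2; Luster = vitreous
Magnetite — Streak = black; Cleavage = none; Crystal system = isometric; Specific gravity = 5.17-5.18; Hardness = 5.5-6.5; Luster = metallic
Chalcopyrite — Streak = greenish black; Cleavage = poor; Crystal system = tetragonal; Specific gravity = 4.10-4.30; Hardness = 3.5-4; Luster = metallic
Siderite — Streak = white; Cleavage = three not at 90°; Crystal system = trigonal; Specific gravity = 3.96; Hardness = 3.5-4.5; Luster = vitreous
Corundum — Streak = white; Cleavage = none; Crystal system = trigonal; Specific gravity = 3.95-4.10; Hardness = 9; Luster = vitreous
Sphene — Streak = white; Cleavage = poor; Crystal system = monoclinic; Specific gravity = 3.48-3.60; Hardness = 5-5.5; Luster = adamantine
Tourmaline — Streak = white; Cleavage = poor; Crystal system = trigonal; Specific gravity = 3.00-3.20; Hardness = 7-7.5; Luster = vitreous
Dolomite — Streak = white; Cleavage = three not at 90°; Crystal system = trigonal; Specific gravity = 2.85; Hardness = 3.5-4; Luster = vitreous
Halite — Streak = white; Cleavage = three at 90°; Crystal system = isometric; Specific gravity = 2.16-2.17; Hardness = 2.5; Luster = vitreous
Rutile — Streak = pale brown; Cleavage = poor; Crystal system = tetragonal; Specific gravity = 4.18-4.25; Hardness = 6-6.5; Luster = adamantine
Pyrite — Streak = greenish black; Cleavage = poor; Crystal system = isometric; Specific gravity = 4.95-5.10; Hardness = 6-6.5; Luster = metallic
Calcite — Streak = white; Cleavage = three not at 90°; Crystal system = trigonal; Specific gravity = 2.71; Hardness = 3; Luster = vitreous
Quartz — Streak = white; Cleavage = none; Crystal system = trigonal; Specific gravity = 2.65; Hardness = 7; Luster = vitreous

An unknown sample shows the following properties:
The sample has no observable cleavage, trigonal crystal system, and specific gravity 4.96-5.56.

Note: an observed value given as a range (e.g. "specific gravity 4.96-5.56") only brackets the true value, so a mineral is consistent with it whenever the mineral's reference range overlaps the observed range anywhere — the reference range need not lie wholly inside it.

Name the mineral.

Hematite

No observable cleavage: only Ilmenite, Chromite, Garnet, Serpentine, Hematite, Magnetite, Corundum, Quartz remain.
Trigonal crystal system rules out Chromite, Garnet, Serpentine, Magnetite.
Specific gravity 4.96-5.56: Hematite remains.
Only Hematite satisfies all observations.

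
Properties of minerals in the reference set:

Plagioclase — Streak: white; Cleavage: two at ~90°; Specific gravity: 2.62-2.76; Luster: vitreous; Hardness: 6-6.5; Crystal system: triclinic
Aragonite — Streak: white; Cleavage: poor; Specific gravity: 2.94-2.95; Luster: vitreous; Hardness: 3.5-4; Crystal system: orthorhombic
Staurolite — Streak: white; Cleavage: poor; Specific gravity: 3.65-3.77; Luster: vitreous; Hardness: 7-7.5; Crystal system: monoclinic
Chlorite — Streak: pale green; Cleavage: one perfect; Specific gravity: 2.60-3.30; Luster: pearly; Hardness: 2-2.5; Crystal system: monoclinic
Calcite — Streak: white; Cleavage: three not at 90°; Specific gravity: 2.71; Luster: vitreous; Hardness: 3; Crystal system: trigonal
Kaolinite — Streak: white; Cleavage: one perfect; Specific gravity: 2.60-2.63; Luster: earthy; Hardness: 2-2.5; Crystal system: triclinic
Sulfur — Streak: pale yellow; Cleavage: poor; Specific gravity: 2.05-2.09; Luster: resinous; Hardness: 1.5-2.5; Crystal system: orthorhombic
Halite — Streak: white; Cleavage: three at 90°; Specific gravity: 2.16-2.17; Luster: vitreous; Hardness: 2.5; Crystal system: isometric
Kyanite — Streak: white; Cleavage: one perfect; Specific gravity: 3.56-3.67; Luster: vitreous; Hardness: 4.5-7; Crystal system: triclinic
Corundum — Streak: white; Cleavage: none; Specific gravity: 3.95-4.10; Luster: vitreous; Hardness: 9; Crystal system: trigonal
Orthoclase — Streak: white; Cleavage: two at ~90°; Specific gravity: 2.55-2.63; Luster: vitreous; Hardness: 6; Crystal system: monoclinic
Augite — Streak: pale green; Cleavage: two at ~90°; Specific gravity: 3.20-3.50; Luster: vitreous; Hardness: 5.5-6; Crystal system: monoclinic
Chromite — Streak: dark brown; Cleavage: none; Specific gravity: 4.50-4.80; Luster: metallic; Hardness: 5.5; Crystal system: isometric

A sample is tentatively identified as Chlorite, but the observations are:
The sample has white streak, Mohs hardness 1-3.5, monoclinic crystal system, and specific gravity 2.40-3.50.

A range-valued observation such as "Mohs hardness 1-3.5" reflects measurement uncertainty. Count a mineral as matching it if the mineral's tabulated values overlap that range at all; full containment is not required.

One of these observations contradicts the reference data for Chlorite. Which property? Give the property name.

streak

White streak: Chlorite has pale green streak — inconsistent.
Mohs hardness 1-3.5: Chlorite has hardness 2-2.5 — agrees.
Monoclinic crystal system: Chlorite has monoclinic system — agrees.
Specific gravity 2.40-3.50: Chlorite has SG 2.60-3.30 — agrees.
The streak is the one property that does not fit.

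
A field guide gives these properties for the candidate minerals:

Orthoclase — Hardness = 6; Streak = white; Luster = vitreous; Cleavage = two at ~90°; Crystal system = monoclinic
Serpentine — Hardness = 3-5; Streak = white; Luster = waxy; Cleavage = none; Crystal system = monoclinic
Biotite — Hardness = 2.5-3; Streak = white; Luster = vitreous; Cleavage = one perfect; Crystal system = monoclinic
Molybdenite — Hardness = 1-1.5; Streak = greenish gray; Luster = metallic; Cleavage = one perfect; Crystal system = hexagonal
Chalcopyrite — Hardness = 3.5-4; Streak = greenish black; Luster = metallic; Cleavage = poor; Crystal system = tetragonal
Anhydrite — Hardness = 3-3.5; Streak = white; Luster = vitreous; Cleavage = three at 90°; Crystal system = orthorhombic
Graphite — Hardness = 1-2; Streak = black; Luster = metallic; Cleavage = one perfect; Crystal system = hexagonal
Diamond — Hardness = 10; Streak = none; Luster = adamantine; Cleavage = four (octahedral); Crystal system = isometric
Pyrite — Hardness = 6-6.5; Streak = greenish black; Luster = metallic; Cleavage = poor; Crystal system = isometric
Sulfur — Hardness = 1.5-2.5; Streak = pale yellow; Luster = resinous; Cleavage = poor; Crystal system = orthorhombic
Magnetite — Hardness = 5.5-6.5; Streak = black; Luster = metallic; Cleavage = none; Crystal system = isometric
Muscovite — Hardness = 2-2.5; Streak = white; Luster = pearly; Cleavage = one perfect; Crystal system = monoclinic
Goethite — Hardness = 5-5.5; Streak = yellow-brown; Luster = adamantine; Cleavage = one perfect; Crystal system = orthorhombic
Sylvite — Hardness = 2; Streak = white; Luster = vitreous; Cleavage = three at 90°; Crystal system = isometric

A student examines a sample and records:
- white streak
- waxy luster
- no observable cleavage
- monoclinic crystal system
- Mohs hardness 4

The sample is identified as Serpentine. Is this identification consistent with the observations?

Consistent

White streak — is consistent with Serpentine (white streak).
Waxy luster — is consistent with Serpentine (waxy luster).
No observable cleavage — is consistent with Serpentine (cleavage none).
Monoclinic crystal system — is consistent with Serpentine (monoclinic system).
Mohs hardness 4 — is consistent with Serpentine (hardness 3-5).
Every observed property is compatible with the reference values for Serpentine.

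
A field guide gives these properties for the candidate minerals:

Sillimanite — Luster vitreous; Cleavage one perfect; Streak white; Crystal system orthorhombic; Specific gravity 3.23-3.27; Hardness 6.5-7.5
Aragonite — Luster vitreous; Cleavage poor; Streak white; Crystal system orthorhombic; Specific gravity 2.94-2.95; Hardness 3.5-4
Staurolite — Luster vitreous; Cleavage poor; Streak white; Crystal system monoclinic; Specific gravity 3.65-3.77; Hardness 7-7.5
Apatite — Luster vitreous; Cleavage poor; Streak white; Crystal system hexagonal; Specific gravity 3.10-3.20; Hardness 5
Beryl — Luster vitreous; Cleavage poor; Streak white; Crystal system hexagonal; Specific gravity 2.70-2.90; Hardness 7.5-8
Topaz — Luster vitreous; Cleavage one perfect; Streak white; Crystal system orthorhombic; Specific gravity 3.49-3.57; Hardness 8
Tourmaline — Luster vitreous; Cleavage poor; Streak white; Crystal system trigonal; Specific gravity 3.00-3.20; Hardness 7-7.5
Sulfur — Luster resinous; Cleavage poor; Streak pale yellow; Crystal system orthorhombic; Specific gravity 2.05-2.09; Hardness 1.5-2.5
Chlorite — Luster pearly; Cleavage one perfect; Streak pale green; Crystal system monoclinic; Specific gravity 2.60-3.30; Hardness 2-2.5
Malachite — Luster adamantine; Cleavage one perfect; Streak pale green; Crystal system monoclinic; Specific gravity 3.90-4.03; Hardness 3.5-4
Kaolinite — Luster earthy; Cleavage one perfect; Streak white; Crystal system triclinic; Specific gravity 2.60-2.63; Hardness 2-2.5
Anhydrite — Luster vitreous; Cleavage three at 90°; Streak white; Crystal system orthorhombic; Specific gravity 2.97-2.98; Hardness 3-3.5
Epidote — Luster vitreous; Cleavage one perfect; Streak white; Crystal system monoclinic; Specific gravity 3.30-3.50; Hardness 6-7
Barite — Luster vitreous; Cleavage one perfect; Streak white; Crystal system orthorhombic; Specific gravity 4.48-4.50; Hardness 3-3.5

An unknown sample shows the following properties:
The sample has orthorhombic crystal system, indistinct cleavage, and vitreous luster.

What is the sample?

Aragonite

Orthorhombic crystal system — leaves Sillimanite, Aragonite, Topaz, Sulfur, Anhydrite, Barite.
Indistinct cleavage — narrows the field to Aragonite, Sulfur.
Vitreous luster is inconsistent with Sulfur.
Aragonite is the sole remaining match.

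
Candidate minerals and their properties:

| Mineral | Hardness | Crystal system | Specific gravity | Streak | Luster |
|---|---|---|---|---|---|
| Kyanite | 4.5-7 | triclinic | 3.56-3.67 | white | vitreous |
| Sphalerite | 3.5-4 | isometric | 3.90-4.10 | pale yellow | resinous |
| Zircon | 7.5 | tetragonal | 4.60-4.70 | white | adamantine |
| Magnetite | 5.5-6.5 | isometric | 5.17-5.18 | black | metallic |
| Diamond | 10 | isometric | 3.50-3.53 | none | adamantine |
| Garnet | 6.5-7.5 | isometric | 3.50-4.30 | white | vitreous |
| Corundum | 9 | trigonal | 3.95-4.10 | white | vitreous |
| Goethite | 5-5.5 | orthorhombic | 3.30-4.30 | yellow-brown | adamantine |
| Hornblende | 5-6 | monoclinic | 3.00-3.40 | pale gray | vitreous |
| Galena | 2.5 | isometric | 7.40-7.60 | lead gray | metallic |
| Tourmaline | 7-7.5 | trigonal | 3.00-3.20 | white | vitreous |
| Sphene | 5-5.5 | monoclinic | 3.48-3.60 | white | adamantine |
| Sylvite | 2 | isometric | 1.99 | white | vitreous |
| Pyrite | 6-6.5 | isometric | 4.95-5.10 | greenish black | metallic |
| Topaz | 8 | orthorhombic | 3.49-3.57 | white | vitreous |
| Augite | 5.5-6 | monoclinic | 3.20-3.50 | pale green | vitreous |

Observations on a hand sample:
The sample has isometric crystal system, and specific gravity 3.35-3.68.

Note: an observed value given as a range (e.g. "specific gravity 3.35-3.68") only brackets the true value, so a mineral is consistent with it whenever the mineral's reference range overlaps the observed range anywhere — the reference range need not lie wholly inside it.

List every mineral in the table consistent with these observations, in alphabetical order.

Isometric crystal system: leaves Sphalerite, Magnetite, Diamond, Garnet, Galena, Sylvite, Pyrite.
Specific gravity 3.35-3.68: narrows the field to Diamond, Garnet.
The minerals that satisfy all observations are Diamond, Garnet.

Diamond, Garnet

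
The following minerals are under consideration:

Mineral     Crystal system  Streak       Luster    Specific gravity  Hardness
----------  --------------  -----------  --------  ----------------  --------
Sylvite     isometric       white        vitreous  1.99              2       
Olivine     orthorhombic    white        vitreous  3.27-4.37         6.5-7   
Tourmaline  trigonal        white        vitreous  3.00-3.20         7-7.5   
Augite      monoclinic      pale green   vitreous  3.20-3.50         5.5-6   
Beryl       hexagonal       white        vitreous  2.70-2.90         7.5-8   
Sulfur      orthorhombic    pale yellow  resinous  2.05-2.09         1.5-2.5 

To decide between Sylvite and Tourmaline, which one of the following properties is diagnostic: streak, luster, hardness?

Streak: both white — identical.
Luster: both vitreous — identical.
Hardness: Sylvite 2, Tourmaline 7-7.5 — distinct.
Of the listed properties, hardness is the one that separates them.

hardness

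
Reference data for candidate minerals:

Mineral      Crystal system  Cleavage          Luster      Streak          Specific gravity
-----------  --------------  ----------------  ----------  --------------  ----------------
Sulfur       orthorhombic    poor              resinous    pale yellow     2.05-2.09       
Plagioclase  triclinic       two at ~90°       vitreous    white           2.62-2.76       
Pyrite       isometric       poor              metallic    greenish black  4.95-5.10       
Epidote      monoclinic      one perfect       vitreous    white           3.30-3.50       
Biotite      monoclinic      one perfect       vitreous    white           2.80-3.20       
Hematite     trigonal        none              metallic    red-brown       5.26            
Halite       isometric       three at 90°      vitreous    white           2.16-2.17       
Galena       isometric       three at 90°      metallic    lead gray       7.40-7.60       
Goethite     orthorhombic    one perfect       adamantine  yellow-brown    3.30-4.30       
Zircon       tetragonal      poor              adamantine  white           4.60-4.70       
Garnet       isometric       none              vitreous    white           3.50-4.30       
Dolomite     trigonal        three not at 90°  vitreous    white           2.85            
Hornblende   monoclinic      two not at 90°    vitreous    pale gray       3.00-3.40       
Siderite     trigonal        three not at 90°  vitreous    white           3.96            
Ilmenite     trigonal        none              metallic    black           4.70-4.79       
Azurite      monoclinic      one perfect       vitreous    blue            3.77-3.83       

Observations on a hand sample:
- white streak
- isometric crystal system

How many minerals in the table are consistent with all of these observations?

White streak: only Plagioclase, Epidote, Biotite, Halite, Zircon, Garnet, Dolomite, Siderite remain.
Isometric crystal system: leaves Halite, Garnet.
Remaining candidates: Garnet, Halite.
That is 2 minerals.

2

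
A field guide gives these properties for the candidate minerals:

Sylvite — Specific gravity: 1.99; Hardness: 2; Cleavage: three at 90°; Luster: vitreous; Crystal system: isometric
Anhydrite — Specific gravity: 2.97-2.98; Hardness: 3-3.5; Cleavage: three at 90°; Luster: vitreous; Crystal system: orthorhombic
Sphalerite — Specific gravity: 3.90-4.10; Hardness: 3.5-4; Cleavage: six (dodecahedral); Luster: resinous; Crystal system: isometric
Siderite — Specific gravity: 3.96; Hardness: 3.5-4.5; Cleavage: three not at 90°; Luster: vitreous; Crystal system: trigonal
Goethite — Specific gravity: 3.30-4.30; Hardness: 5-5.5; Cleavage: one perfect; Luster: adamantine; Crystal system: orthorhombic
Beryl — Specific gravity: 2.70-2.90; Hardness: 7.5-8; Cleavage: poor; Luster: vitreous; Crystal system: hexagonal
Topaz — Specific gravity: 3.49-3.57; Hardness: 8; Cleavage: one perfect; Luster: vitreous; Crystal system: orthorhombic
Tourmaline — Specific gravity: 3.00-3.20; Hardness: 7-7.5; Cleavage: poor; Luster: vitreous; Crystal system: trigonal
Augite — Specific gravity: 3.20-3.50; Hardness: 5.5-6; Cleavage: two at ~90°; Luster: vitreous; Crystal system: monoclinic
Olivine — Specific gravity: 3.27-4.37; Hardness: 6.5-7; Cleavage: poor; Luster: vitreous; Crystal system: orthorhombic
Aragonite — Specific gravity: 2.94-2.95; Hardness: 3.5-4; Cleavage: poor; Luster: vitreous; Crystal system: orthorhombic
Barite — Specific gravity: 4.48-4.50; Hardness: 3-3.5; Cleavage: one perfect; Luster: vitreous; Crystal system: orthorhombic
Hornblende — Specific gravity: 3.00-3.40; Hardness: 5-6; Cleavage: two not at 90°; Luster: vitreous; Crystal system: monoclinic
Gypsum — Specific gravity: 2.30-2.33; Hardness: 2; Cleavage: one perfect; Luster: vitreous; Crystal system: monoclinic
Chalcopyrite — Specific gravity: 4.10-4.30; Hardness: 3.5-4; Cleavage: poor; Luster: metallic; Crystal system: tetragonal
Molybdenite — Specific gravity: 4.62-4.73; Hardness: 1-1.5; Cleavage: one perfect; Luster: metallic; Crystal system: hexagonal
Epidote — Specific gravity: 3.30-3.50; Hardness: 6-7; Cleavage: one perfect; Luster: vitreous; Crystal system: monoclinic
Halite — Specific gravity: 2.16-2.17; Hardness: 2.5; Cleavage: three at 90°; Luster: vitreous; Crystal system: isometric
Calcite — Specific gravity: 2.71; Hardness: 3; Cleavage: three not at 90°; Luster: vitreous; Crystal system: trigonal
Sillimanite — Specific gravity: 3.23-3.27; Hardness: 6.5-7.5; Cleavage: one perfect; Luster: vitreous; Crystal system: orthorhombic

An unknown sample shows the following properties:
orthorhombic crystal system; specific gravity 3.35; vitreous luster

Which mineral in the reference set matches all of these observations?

Orthorhombic crystal system: narrows the field to Anhydrite, Goethite, Topaz, Olivine, Aragonite, Barite, Sillimanite.
Specific gravity 3.35: Goethite, Olivine remain.
Vitreous luster eliminates Goethite.
Olivine is the sole remaining match.

Olivine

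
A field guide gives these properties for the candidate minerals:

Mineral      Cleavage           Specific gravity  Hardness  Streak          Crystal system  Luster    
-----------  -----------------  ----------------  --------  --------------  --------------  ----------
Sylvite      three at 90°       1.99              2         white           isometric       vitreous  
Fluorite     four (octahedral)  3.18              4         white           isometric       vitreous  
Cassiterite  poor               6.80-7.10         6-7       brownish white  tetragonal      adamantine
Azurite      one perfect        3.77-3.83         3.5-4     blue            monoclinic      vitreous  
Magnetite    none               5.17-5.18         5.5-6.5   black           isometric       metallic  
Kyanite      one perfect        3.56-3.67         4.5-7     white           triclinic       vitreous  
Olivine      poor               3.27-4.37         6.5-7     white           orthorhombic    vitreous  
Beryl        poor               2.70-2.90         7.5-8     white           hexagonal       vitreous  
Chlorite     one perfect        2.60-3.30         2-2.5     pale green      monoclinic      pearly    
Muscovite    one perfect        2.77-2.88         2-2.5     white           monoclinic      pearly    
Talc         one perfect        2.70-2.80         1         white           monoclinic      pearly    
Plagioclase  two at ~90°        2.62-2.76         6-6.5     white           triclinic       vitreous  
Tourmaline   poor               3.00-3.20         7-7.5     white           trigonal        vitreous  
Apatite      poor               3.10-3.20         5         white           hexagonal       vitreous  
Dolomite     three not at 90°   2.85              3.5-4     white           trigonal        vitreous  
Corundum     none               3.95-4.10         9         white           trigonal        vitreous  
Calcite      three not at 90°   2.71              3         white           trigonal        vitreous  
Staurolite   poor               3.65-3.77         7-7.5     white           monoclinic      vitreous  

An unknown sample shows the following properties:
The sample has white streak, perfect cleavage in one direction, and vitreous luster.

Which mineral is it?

White streak excludes Cassiterite, Azurite, Magnetite, Chlorite.
Perfect cleavage in one direction — leaves Kyanite, Muscovite, Talc.
Vitreous luster — narrows the field to Kyanite.
The only mineral consistent with every observation is Kyanite.

Kyanite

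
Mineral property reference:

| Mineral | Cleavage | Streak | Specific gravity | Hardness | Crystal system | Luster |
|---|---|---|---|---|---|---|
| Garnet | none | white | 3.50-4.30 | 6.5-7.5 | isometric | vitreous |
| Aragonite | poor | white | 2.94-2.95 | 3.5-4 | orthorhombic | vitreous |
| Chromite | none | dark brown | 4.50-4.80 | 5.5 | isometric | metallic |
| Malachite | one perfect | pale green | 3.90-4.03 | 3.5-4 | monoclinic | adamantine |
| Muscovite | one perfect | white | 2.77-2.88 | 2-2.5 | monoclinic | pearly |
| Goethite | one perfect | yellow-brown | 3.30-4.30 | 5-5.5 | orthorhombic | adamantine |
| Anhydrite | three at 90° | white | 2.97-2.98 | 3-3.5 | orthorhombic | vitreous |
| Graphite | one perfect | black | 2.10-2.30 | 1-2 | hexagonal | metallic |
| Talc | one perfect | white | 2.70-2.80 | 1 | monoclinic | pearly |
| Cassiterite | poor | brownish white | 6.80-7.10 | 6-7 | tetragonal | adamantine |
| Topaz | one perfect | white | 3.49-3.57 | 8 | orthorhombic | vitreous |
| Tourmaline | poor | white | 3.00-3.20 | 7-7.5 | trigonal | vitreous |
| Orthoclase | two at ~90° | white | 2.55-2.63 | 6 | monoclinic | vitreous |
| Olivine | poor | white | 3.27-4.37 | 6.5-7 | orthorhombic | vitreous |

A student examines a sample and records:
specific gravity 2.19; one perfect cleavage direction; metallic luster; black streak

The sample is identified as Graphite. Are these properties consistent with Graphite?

Specific gravity 2.19 — matches Graphite (SG 2.10-2.30).
One perfect cleavage direction — matches Graphite (cleavage one perfect).
Metallic luster — matches Graphite (metallic luster).
Black streak — matches Graphite (black streak).
Nothing contradicts Graphite.

Yes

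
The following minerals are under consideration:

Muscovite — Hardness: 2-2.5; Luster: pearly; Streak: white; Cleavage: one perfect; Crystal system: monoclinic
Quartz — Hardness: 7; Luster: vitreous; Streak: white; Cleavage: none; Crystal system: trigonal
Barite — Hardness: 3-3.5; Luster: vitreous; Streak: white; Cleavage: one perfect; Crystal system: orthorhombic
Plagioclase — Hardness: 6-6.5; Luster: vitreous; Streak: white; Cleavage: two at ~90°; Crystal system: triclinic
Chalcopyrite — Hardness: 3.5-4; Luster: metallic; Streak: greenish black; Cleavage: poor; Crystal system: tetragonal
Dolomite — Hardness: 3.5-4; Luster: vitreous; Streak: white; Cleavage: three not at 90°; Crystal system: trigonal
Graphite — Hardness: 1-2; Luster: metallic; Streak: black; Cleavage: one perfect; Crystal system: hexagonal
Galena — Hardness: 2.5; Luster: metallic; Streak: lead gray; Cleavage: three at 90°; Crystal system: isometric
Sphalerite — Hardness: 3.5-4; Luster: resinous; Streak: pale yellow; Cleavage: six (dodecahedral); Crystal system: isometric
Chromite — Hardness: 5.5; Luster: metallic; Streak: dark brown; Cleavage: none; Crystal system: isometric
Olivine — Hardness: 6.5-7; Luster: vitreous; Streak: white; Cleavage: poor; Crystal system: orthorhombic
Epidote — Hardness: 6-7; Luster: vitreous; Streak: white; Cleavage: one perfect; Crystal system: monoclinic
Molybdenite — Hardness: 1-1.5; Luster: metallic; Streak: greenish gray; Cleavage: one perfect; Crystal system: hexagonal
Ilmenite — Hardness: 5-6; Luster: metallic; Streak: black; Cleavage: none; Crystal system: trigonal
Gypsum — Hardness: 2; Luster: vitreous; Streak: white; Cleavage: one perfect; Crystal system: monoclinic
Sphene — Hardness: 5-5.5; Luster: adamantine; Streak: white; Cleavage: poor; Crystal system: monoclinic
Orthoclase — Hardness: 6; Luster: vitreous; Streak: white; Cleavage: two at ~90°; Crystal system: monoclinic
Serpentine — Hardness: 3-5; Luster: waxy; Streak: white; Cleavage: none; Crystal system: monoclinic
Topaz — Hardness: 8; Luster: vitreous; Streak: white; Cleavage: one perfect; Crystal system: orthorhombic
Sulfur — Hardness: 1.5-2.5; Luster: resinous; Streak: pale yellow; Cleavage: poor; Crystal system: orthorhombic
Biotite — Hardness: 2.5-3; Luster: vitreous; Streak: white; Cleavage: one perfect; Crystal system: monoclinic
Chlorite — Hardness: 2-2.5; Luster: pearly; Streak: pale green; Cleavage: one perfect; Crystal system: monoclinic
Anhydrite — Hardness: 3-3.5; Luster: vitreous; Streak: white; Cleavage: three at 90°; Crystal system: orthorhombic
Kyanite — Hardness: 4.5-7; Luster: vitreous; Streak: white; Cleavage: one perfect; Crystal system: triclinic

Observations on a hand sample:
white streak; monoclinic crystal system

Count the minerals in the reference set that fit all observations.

White streak — Muscovite, Quartz, Barite, Plagioclase, Dolomite, Olivine, Epidote, Gypsum, Sphene, Orthoclase, Serpentine, Topaz, Biotite, Anhydrite, Kyanite remain.
Monoclinic crystal system — Muscovite, Epidote, Gypsum, Sphene, Orthoclase, Serpentine, Biotite remain.
Consistent with every observation: Biotite, Epidote, Gypsum, Muscovite, Orthoclase, Serpentine, Sphene.
That is 7 minerals.

7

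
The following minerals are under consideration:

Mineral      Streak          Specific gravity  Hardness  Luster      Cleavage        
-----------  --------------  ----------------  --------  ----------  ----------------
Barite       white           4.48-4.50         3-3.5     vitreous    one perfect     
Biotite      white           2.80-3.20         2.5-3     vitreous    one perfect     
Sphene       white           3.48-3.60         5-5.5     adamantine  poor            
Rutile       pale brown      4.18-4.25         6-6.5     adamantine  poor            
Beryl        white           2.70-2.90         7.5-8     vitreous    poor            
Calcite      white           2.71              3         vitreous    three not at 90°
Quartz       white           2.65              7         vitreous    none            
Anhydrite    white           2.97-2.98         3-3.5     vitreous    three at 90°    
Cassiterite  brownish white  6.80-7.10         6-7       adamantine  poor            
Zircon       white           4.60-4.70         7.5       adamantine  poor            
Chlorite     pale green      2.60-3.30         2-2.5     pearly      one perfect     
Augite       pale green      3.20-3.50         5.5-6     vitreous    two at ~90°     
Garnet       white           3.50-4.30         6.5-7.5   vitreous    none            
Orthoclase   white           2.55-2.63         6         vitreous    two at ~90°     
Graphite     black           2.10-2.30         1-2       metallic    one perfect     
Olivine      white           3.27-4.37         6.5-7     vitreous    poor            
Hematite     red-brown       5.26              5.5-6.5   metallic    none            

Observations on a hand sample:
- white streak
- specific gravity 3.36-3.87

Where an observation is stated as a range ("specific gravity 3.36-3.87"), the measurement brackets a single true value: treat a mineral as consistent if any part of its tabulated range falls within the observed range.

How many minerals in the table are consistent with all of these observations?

3

White streak is inconsistent with Rutile, Cassiterite, Chlorite, Augite, Graphite, Hematite.
Specific gravity 3.36-3.87 — Sphene, Garnet, Olivine remain.
Remaining candidates: Garnet, Olivine, Sphene.
That is 3 minerals.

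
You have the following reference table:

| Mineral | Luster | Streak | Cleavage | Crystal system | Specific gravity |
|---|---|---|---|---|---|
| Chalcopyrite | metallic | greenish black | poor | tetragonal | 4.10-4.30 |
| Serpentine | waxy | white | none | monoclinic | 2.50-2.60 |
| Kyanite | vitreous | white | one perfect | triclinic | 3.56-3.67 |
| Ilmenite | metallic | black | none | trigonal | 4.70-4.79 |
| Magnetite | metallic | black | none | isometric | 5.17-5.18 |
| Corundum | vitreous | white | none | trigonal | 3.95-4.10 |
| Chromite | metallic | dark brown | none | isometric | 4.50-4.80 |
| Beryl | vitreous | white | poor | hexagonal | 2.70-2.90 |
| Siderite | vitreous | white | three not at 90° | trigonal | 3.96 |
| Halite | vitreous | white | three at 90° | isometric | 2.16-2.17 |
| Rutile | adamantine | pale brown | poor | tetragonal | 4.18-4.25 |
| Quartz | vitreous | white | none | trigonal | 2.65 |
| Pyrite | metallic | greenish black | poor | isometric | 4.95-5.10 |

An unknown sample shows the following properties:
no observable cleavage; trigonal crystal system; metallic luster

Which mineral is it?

No observable cleavage — only Serpentine, Ilmenite, Magnetite, Corundum, Chromite, Quartz remain.
Trigonal crystal system rules out Serpentine, Magnetite, Chromite.
Metallic luster — narrows the field to Ilmenite.
Ilmenite is the sole remaining match.

Ilmenite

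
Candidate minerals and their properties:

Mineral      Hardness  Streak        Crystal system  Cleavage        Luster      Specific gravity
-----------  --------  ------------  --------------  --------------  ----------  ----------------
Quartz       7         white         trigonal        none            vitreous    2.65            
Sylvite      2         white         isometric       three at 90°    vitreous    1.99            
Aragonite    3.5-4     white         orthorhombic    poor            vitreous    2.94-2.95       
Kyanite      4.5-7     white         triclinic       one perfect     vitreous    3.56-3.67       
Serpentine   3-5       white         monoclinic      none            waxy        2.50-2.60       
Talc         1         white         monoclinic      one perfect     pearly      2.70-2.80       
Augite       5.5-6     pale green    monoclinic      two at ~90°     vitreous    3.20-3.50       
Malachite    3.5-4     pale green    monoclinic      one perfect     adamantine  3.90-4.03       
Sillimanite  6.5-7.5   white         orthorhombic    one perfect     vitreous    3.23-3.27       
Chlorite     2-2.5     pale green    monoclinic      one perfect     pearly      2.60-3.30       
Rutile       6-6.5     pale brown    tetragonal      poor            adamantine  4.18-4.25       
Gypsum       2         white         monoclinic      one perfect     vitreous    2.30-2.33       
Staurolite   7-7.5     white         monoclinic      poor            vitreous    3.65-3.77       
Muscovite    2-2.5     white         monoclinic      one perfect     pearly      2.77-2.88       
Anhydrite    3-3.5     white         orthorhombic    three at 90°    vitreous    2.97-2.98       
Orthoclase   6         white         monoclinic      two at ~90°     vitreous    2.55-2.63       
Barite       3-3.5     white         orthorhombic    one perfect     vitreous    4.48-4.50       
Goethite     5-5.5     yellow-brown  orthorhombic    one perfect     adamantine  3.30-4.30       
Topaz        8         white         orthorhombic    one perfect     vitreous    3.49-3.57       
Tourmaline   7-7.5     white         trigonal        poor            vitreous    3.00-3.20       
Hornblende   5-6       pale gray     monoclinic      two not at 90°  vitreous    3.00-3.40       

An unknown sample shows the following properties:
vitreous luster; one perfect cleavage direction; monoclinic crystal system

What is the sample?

Gypsum

Vitreous luster — Quartz, Sylvite, Aragonite, Kyanite, Augite, Sillimanite, Gypsum, Staurolite, Anhydrite, Orthoclase, Barite, Topaz, Tourmaline, Hornblende remain.
One perfect cleavage direction — leaves Kyanite, Sillimanite, Gypsum, Barite, Topaz.
Monoclinic crystal system — Gypsum remains.
Gypsum is the sole remaining match.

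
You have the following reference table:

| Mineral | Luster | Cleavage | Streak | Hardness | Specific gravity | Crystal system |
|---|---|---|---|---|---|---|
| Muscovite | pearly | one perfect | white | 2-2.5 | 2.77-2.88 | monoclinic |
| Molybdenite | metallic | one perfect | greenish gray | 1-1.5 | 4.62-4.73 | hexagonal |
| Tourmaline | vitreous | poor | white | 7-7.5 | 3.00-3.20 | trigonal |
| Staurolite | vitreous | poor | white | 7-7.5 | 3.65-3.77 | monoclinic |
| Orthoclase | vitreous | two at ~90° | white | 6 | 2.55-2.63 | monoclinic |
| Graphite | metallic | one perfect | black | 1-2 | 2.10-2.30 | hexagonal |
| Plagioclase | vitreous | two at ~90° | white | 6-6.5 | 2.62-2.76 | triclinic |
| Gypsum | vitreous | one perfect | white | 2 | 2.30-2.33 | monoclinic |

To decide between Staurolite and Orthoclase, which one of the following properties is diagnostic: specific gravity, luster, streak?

specific gravity

Specific gravity: Staurolite 3.65-3.77, Orthoclase 2.55-2.63 — different.
Luster: both vitreous — same for both.
Streak: both white — same for both.
Only specific gravity differs between Staurolite and Orthoclase among the listed tests.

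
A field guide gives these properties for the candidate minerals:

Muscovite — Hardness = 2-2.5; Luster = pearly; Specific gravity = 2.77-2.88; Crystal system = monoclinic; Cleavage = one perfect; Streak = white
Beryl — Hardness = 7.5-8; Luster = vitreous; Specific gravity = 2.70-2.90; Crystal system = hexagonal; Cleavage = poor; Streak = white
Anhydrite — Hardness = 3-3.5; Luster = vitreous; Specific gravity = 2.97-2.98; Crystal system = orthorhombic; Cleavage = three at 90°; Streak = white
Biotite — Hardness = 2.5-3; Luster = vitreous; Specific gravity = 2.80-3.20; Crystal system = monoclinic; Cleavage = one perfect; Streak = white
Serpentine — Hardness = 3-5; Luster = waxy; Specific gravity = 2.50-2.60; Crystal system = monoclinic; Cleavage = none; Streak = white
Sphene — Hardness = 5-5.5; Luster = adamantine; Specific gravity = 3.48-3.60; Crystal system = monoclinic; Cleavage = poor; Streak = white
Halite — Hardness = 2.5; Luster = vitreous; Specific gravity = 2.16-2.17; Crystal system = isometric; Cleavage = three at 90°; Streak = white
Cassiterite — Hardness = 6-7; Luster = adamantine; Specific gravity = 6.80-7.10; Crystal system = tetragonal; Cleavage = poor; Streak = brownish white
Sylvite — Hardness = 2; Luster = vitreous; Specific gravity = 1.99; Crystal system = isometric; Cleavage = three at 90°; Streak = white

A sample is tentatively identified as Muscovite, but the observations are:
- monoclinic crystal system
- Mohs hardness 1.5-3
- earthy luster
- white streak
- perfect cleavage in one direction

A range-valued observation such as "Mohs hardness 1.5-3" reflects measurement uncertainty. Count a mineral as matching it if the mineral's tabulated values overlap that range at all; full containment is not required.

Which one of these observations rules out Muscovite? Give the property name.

Monoclinic crystal system: Muscovite has monoclinic system — within range.
Mohs hardness 1.5-3: Muscovite has hardness 2-2.5 — within range.
Earthy luster: Muscovite has pearly luster — inconsistent.
White streak: Muscovite has white streak — within range.
Perfect cleavage in one direction: Muscovite has cleavage one perfect — within range.
The luster is the one property that does not fit.

luster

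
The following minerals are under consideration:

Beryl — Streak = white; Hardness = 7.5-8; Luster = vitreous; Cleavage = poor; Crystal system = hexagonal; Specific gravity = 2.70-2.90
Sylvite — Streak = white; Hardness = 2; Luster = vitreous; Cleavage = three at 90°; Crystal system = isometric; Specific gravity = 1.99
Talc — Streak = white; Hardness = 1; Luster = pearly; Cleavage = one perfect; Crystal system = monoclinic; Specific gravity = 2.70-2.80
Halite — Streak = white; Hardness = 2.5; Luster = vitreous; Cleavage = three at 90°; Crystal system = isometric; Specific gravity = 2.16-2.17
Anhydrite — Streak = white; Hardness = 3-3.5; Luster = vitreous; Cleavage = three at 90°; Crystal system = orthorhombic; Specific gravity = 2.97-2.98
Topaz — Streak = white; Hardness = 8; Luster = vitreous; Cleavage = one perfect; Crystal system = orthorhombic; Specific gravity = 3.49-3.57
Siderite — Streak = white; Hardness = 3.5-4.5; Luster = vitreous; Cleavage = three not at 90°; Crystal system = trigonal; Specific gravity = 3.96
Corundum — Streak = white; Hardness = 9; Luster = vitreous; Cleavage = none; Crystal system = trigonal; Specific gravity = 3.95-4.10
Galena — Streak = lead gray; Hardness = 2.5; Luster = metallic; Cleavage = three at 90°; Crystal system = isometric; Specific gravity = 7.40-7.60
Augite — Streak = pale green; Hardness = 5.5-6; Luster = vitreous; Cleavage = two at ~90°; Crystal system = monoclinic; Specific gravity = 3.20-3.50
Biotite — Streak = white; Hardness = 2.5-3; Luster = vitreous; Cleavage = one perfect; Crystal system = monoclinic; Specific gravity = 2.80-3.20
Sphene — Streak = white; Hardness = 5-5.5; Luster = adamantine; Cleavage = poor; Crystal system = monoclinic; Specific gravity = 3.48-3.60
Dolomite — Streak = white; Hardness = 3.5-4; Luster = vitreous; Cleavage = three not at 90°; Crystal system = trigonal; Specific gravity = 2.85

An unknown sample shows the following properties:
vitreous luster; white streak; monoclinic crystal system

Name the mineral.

Biotite

Vitreous luster eliminates Talc, Galena, Sphene.
White streak is inconsistent with Augite.
Monoclinic crystal system: leaves Biotite.
Biotite is the sole remaining match.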